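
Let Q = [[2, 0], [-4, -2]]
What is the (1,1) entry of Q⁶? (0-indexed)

tr Q = 0 and det Q = -4, so the characteristic polynomial is λ² − (0)λ + (-4) with roots 2 and -2.
Eigenvectors give P = [[-1, 0], [1, -1]] with P⁻¹ = [[-1, 0], [-1, -1]], and Q = P·diag(2, -2)·P⁻¹.
Then Q⁶ = P·diag(64, 64)·P⁻¹ = [[-64, 0], [64, -64]] · [[-1, 0], [-1, -1]] = [[64, 0], [0, 64]].

64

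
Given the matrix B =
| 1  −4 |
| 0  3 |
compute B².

[[1, −16], [0, 9]]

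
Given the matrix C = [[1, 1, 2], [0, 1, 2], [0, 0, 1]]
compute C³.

[[1, 3, 12], [0, 1, 6], [0, 0, 1]]

C = I + N where N = [[0, 1, 2], [0, 0, 2], [0, 0, 0]] is strictly upper-triangular, so N³ = 0.
(I + N)³ = I + 3·N + 3·N² = [[1, 3, 12], [0, 1, 6], [0, 0, 1]].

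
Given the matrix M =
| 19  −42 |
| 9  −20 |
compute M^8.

tr M = −1 and det M = −2, so the characteristic polynomial is λ² − (−1)λ + (−2) with roots 1 and −2.
Eigenvectors give P = [[−7, −2], [−3, −1]] with P⁻¹ = [[−1, 2], [3, −7]], and M = P·diag(1, −2)·P⁻¹.
Then M^8 = P·diag(1, 256)·P⁻¹ = [[−7, −512], [−3, −256]] · [[−1, 2], [3, −7]] = [[−1529, 3570], [−765, 1786]].

[[−1529, 3570], [−765, 1786]]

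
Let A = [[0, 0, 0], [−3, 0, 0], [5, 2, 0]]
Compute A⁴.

A is strictly triangular, hence nilpotent: A³ = 0, so A⁴ = 0.

[[0, 0, 0], [0, 0, 0], [0, 0, 0]]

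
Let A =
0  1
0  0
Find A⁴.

A is strictly triangular, hence nilpotent: A² = 0, so A⁴ = 0.

[[0, 0], [0, 0]]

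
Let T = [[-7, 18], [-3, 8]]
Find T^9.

[[-1027, 3078], [-513, 1538]]

tr T = 1 and det T = -2, so the characteristic polynomial is λ² − (1)λ + (-2) with roots 2 and -1.
Eigenvectors give P = [[2, 3], [1, 1]] with P⁻¹ = [[-1, 3], [1, -2]], and T = P·diag(2, -1)·P⁻¹.
Then T^9 = P·diag(512, -1)·P⁻¹ = [[1024, -3], [512, -1]] · [[-1, 3], [1, -2]] = [[-1027, 3078], [-513, 1538]].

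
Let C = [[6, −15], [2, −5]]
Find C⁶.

C² = C (a projection; rank 1, trace 1), so C⁶ = C.

[[6, −15], [2, −5]]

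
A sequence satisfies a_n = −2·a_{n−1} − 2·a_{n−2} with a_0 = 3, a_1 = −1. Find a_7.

−40

With companion matrix Q = [[−2, −2], [1, 0]], [a_n, a_{n−1}]ᵀ = Q·[a_{n−1}, a_{n−2}]ᵀ, so [a_7, a_6]ᵀ = Q^6·[a_1, a_0]ᵀ.
Q^6 = [[−8, −16], [8, 8]], giving [a_7, a_6]ᵀ = [[−40], [16]].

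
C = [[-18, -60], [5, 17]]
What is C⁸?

tr C = -1 and det C = -6, so the characteristic polynomial is λ² − (-1)λ + (-6) with roots -3 and 2.
Eigenvectors give P = [[4, -3], [-1, 1]] with P⁻¹ = [[1, 3], [1, 4]], and C = P·diag(-3, 2)·P⁻¹.
Then C⁸ = P·diag(6561, 256)·P⁻¹ = [[26244, -768], [-6561, 256]] · [[1, 3], [1, 4]] = [[25476, 75660], [-6305, -18659]].

[[25476, 75660], [-6305, -18659]]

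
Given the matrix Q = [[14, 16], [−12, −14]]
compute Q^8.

[[256, 0], [0, 256]]

tr Q = 0 and det Q = −4, so the characteristic polynomial is λ² − (0)λ + (−4) with roots −2 and 2.
Eigenvectors give P = [[−1, −4], [1, 3]] with P⁻¹ = [[3, 4], [−1, −1]], and Q = P·diag(−2, 2)·P⁻¹.
Then Q^8 = P·diag(256, 256)·P⁻¹ = [[−256, −1024], [256, 768]] · [[3, 4], [−1, −1]] = [[256, 0], [0, 256]].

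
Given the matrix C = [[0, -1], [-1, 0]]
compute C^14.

C² = I (check: tr C = 0 and det C = -1), so C^14 = I since 14 is even.

[[1, 0], [0, 1]]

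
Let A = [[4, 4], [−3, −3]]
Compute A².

A² = A (a projection; rank 1, trace 1), so A² = A.

[[4, 4], [−3, −3]]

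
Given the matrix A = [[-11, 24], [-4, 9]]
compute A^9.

[[-59051, 118104], [-19684, 39369]]

tr A = -2 and det A = -3, so the characteristic polynomial is λ² − (-2)λ + (-3) with roots 1 and -3.
Eigenvectors give P = [[-2, 3], [-1, 1]] with P⁻¹ = [[1, -3], [1, -2]], and A = P·diag(1, -3)·P⁻¹.
Then A^9 = P·diag(1, -19683)·P⁻¹ = [[-2, -59049], [-1, -19683]] · [[1, -3], [1, -2]] = [[-59051, 118104], [-19684, 39369]].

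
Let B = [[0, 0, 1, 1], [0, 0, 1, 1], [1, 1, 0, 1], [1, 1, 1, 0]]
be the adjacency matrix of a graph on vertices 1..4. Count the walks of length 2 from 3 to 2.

The number of length-2 walks from vertex 3 to vertex 2 is entry (3,2) of B², where B is the adjacency matrix.
B² = [[2, 2, 1, 1], [2, 2, 1, 1], [1, 1, 3, 2], [1, 1, 2, 3]]

1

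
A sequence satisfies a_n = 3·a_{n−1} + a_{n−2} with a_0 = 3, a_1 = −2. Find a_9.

−14159

With companion matrix Q = [[3, 1], [1, 0]], [a_n, a_{n−1}]ᵀ = Q·[a_{n−1}, a_{n−2}]ᵀ, so [a_9, a_8]ᵀ = Q^8·[a_1, a_0]ᵀ.
Q^8 = [[12970, 3927], [3927, 1189]], giving [a_9, a_8]ᵀ = [[−14159], [−4287]].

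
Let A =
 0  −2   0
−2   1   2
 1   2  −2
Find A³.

[[0, −18, 4], [−20, 5, 22], [16, 24, −24]]

A² = [[4, −2, −4], [0, 9, −2], [−6, −4, 8]]
A³ = [[0, −18, 4], [−20, 5, 22], [16, 24, −24]]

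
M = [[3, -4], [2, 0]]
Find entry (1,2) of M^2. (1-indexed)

-12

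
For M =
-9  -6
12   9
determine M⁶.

tr M = 0 and det M = -9, so the characteristic polynomial is λ² − (0)λ + (-9) with roots 3 and -3.
Eigenvectors give P = [[-1, -1], [2, 1]] with P⁻¹ = [[1, 1], [-2, -1]], and M = P·diag(3, -3)·P⁻¹.
Then M⁶ = P·diag(729, 729)·P⁻¹ = [[-729, -729], [1458, 729]] · [[1, 1], [-2, -1]] = [[729, 0], [0, 729]].

[[729, 0], [0, 729]]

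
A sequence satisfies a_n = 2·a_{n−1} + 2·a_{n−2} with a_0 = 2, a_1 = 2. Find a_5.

With companion matrix C = [[2, 2], [1, 0]], [a_n, a_{n−1}]ᵀ = C·[a_{n−1}, a_{n−2}]ᵀ, so [a_5, a_4]ᵀ = C^4·[a_1, a_0]ᵀ.
C^4 = [[44, 32], [16, 12]], giving [a_5, a_4]ᵀ = [[152], [56]].

152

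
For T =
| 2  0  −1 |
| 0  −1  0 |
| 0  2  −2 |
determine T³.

[[8, 2, −4], [0, −1, 0], [0, 14, −8]]

T² = [[4, −2, 0], [0, 1, 0], [0, −6, 4]]
T³ = [[8, 2, −4], [0, −1, 0], [0, 14, −8]]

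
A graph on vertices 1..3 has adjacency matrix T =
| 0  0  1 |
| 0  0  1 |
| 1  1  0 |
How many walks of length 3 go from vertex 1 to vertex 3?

The number of length-3 walks from vertex 1 to vertex 3 is entry (1,3) of T³, where T is the adjacency matrix.
T² = [[1, 1, 0], [1, 1, 0], [0, 0, 2]]
T³ = [[0, 0, 2], [0, 0, 2], [2, 2, 0]]

2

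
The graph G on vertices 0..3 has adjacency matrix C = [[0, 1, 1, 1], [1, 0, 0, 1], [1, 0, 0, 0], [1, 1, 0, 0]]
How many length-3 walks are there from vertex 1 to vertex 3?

The number of length-3 walks from vertex 1 to vertex 3 is entry (1,3) of C^3, where C is the adjacency matrix.
C^2 = [[3, 1, 0, 1], [1, 2, 1, 1], [0, 1, 1, 1], [1, 1, 1, 2]]
C^3 = [[2, 4, 3, 4], [4, 2, 1, 3], [3, 1, 0, 1], [4, 3, 1, 2]]

3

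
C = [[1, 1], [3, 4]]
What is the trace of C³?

C² = [[4, 5], [15, 19]]
C³ = [[19, 24], [72, 91]]

110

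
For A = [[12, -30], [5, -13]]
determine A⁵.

[[582, -1650], [275, -793]]

tr A = -1 and det A = -6, so the characteristic polynomial is λ² − (-1)λ + (-6) with roots -3 and 2.
Eigenvectors give P = [[-2, -3], [-1, -1]] with P⁻¹ = [[1, -3], [-1, 2]], and A = P·diag(-3, 2)·P⁻¹.
Then A⁵ = P·diag(-243, 32)·P⁻¹ = [[486, -96], [243, -32]] · [[1, -3], [-1, 2]] = [[582, -1650], [275, -793]].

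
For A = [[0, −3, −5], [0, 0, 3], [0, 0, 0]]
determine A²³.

[[0, 0, 0], [0, 0, 0], [0, 0, 0]]

A is strictly triangular, hence nilpotent: A³ = 0, so A²³ = 0.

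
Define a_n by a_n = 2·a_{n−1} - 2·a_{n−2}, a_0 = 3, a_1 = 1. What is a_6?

16

With companion matrix B = [[2, -2], [1, 0]], [a_n, a_{n−1}]ᵀ = B·[a_{n−1}, a_{n−2}]ᵀ, so [a_6, a_5]ᵀ = B^5·[a_1, a_0]ᵀ.
B^5 = [[-8, 8], [-4, 0]], giving [a_6, a_5]ᵀ = [[16], [-4]].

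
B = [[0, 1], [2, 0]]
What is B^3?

[[0, 2], [4, 0]]

B^2 = [[2, 0], [0, 2]]
B^3 = [[0, 2], [4, 0]]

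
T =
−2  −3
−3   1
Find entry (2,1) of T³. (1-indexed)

T² = [[13, 3], [3, 10]]
T³ = [[−35, −36], [−36, 1]]

−36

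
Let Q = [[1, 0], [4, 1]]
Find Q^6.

[[1, 0], [24, 1]]

Q = I + N where N = [[0, 0], [4, 0]] is strictly lower-triangular, so N^2 = 0.
(I + N)^6 = I + 6·N = [[1, 0], [24, 1]].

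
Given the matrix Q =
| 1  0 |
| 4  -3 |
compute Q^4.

tr Q = -2 and det Q = -3, so the characteristic polynomial is λ² − (-2)λ + (-3) with roots -3 and 1.
Eigenvectors give P = [[0, 1], [-1, 1]] with P⁻¹ = [[1, -1], [1, 0]], and Q = P·diag(-3, 1)·P⁻¹.
Then Q^4 = P·diag(81, 1)·P⁻¹ = [[0, 1], [-81, 1]] · [[1, -1], [1, 0]] = [[1, 0], [-80, 81]].

[[1, 0], [-80, 81]]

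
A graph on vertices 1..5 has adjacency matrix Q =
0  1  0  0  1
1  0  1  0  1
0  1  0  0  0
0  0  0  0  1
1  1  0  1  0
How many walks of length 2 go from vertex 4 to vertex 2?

1

The number of length-2 walks from vertex 4 to vertex 2 is entry (4,2) of Q^2, where Q is the adjacency matrix.
Q^2 = [[2, 1, 1, 1, 1], [1, 3, 0, 1, 1], [1, 0, 1, 0, 1], [1, 1, 0, 1, 0], [1, 1, 1, 0, 3]]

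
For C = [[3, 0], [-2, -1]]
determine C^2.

[[9, 0], [-4, 1]]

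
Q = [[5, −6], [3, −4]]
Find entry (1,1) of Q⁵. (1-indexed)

tr Q = 1 and det Q = −2, so the characteristic polynomial is λ² − (1)λ + (−2) with roots 2 and −1.
Eigenvectors give P = [[2, −1], [1, −1]] with P⁻¹ = [[1, −1], [1, −2]], and Q = P·diag(2, −1)·P⁻¹.
Then Q⁵ = P·diag(32, −1)·P⁻¹ = [[64, 1], [32, 1]] · [[1, −1], [1, −2]] = [[65, −66], [33, −34]].

65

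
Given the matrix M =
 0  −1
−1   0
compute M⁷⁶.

[[1, 0], [0, 1]]

M² = I (check: tr M = 0 and det M = −1), so M⁷⁶ = I since 76 is even.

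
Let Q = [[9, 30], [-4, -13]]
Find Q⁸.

[[-32799, -98400], [13120, 39361]]

tr Q = -4 and det Q = 3, so the characteristic polynomial is λ² − (-4)λ + (3) with roots -3 and -1.
Eigenvectors give P = [[-5, 3], [2, -1]] with P⁻¹ = [[1, 3], [2, 5]], and Q = P·diag(-3, -1)·P⁻¹.
Then Q⁸ = P·diag(6561, 1)·P⁻¹ = [[-32805, 3], [13122, -1]] · [[1, 3], [2, 5]] = [[-32799, -98400], [13120, 39361]].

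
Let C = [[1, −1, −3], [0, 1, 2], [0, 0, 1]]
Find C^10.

[[1, −10, −120], [0, 1, 20], [0, 0, 1]]

C = I + N where N = [[0, −1, −3], [0, 0, 2], [0, 0, 0]] is strictly upper-triangular, so N^3 = 0.
(I + N)^10 = I + 10·N + 45·N^2 = [[1, −10, −120], [0, 1, 20], [0, 0, 1]].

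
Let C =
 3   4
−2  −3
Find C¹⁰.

[[1, 0], [0, 1]]

C² = I (check: tr C = 0 and det C = −1), so C¹⁰ = I since 10 is even.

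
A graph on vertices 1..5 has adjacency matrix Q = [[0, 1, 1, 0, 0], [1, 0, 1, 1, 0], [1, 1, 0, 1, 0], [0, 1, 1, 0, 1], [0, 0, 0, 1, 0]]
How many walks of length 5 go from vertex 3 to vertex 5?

The number of length-5 walks from vertex 3 to vertex 5 is entry (3,5) of Q^5, where Q is the adjacency matrix.
Q^2 = [[2, 1, 1, 2, 0], [1, 3, 2, 1, 1], [1, 2, 3, 1, 1], [2, 1, 1, 3, 0], [0, 1, 1, 0, 1]]
Q^3 = [[2, 5, 5, 2, 2], [5, 4, 5, 6, 1], [5, 5, 4, 6, 1], [2, 6, 6, 2, 3], [2, 1, 1, 3, 0]]
Q^4 = [[10, 9, 9, 12, 2], [9, 16, 15, 10, 6], [9, 15, 16, 10, 6], [12, 10, 10, 15, 2], [2, 6, 6, 2, 3]]
Q^5 = [[18, 31, 31, 20, 12], [31, 34, 35, 37, 10], [31, 35, 34, 37, 10], [20, 37, 37, 22, 15], [12, 10, 10, 15, 2]]

10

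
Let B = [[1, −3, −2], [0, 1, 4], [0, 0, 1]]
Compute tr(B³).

3

B = I + N where N = [[0, −3, −2], [0, 0, 4], [0, 0, 0]] is strictly upper-triangular, so N³ = 0.
(I + N)³ = I + 3·N + 3·N² = [[1, −9, −42], [0, 1, 12], [0, 0, 1]].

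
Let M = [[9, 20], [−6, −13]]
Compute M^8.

[[−32799, −65600], [19680, 39361]]

tr M = −4 and det M = 3, so the characteristic polynomial is λ² − (−4)λ + (3) with roots −3 and −1.
Eigenvectors give P = [[−5, −2], [3, 1]] with P⁻¹ = [[1, 2], [−3, −5]], and M = P·diag(−3, −1)·P⁻¹.
Then M^8 = P·diag(6561, 1)·P⁻¹ = [[−32805, −2], [19683, 1]] · [[1, 2], [−3, −5]] = [[−32799, −65600], [19680, 39361]].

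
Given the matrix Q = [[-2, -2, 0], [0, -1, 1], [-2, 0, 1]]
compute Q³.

Q² = [[4, 6, -2], [-2, 1, 0], [2, 4, 1]]
Q³ = [[-4, -14, 4], [4, 3, 1], [-6, -8, 5]]

[[-4, -14, 4], [4, 3, 1], [-6, -8, 5]]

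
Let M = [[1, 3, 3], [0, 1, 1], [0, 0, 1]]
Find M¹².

[[1, 36, 234], [0, 1, 12], [0, 0, 1]]

M = I + N where N = [[0, 3, 3], [0, 0, 1], [0, 0, 0]] is strictly upper-triangular, so N³ = 0.
(I + N)¹² = I + 12·N + 66·N² = [[1, 36, 234], [0, 1, 12], [0, 0, 1]].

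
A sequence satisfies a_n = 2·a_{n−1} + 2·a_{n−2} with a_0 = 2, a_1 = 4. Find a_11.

With companion matrix C = [[2, 2], [1, 0]], [a_n, a_{n−1}]ᵀ = C·[a_{n−1}, a_{n−2}]ᵀ, so [a_11, a_10]ᵀ = C¹⁰·[a_1, a_0]ᵀ.
C¹⁰ = [[18272, 13376], [6688, 4896]], giving [a_11, a_10]ᵀ = [[99840], [36544]].

99840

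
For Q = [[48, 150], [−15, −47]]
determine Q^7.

[[23022, 69450], [−6945, −20963]]

tr Q = 1 and det Q = −6, so the characteristic polynomial is λ² − (1)λ + (−6) with roots 3 and −2.
Eigenvectors give P = [[10, 3], [−3, −1]] with P⁻¹ = [[1, 3], [−3, −10]], and Q = P·diag(3, −2)·P⁻¹.
Then Q^7 = P·diag(2187, −128)·P⁻¹ = [[21870, −384], [−6561, 128]] · [[1, 3], [−3, −10]] = [[23022, 69450], [−6945, −20963]].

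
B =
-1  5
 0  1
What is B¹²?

[[1, 0], [0, 1]]

B² = I (check: tr B = 0 and det B = -1), so B¹² = I since 12 is even.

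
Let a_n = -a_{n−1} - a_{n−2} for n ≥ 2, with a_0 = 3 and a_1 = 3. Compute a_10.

3

With companion matrix M = [[-1, -1], [1, 0]], [a_n, a_{n−1}]ᵀ = M·[a_{n−1}, a_{n−2}]ᵀ, so [a_10, a_9]ᵀ = M⁹·[a_1, a_0]ᵀ.
M⁹ = [[1, 0], [0, 1]], giving [a_10, a_9]ᵀ = [[3], [3]].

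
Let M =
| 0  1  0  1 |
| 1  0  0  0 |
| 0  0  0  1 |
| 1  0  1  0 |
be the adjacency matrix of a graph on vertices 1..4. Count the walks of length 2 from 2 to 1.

The number of length-2 walks from vertex 2 to vertex 1 is entry (2,1) of M², where M is the adjacency matrix.
M² = [[2, 0, 1, 0], [0, 1, 0, 1], [1, 0, 1, 0], [0, 1, 0, 2]]

0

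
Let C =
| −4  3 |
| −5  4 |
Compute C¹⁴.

C² = I (check: tr C = 0 and det C = −1), so C¹⁴ = I since 14 is even.

[[1, 0], [0, 1]]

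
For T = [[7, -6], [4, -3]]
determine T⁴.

[[241, -240], [160, -159]]

tr T = 4 and det T = 3, so the characteristic polynomial is λ² − (4)λ + (3) with roots 1 and 3.
Eigenvectors give P = [[-1, -3], [-1, -2]] with P⁻¹ = [[2, -3], [-1, 1]], and T = P·diag(1, 3)·P⁻¹.
Then T⁴ = P·diag(1, 81)·P⁻¹ = [[-1, -243], [-1, -162]] · [[2, -3], [-1, 1]] = [[241, -240], [160, -159]].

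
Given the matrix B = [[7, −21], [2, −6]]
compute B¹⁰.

B² = B (a projection; rank 1, trace 1), so B¹⁰ = B.

[[7, −21], [2, −6]]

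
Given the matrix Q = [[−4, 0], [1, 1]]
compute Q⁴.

[[256, 0], [−51, 1]]

Q² = [[16, 0], [−3, 1]]
Q³ = [[−64, 0], [13, 1]]
Q⁴ = [[256, 0], [−51, 1]]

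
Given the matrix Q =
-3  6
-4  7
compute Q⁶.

tr Q = 4 and det Q = 3, so the characteristic polynomial is λ² − (4)λ + (3) with roots 3 and 1.
Eigenvectors give P = [[1, 3], [1, 2]] with P⁻¹ = [[-2, 3], [1, -1]], and Q = P·diag(3, 1)·P⁻¹.
Then Q⁶ = P·diag(729, 1)·P⁻¹ = [[729, 3], [729, 2]] · [[-2, 3], [1, -1]] = [[-1455, 2184], [-1456, 2185]].

[[-1455, 2184], [-1456, 2185]]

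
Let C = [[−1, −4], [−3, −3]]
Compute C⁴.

C² = [[13, 16], [12, 21]]
C³ = [[−61, −100], [−75, −111]]
C⁴ = [[361, 544], [408, 633]]

[[361, 544], [408, 633]]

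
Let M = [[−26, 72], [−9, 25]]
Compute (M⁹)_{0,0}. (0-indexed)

tr M = −1 and det M = −2, so the characteristic polynomial is λ² − (−1)λ + (−2) with roots 1 and −2.
Eigenvectors give P = [[−8, 3], [−3, 1]] with P⁻¹ = [[1, −3], [3, −8]], and M = P·diag(1, −2)·P⁻¹.
Then M⁹ = P·diag(1, −512)·P⁻¹ = [[−8, −1536], [−3, −512]] · [[1, −3], [3, −8]] = [[−4616, 12312], [−1539, 4105]].

−4616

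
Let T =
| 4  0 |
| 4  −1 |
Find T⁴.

T² = [[16, 0], [12, 1]]
T³ = [[64, 0], [52, −1]]
T⁴ = [[256, 0], [204, 1]]

[[256, 0], [204, 1]]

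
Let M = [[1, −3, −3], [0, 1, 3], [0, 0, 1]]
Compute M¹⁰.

[[1, −30, −435], [0, 1, 30], [0, 0, 1]]

M = I + N where N = [[0, −3, −3], [0, 0, 3], [0, 0, 0]] is strictly upper-triangular, so N³ = 0.
(I + N)¹⁰ = I + 10·N + 45·N² = [[1, −30, −435], [0, 1, 30], [0, 0, 1]].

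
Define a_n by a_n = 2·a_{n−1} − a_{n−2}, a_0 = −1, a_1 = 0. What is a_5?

4

With companion matrix M = [[2, −1], [1, 0]], [a_n, a_{n−1}]ᵀ = M·[a_{n−1}, a_{n−2}]ᵀ, so [a_5, a_4]ᵀ = M⁴·[a_1, a_0]ᵀ.
M⁴ = [[5, −4], [4, −3]], giving [a_5, a_4]ᵀ = [[4], [3]].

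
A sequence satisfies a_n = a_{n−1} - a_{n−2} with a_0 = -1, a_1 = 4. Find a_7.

4

With companion matrix T = [[1, -1], [1, 0]], [a_n, a_{n−1}]ᵀ = T·[a_{n−1}, a_{n−2}]ᵀ, so [a_7, a_6]ᵀ = T⁶·[a_1, a_0]ᵀ.
T⁶ = [[1, 0], [0, 1]], giving [a_7, a_6]ᵀ = [[4], [-1]].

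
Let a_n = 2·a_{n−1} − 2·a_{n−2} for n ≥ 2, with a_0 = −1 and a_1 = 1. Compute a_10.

With companion matrix M = [[2, −2], [1, 0]], [a_n, a_{n−1}]ᵀ = M·[a_{n−1}, a_{n−2}]ᵀ, so [a_10, a_9]ᵀ = M⁹·[a_1, a_0]ᵀ.
M⁹ = [[32, −32], [16, 0]], giving [a_10, a_9]ᵀ = [[64], [16]].

64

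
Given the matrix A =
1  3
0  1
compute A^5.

[[1, 15], [0, 1]]

A = I + N where N = [[0, 3], [0, 0]] is strictly upper-triangular, so N^2 = 0.
(I + N)^5 = I + 5·N = [[1, 15], [0, 1]].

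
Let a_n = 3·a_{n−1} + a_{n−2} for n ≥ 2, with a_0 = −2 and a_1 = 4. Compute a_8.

13330

With companion matrix A = [[3, 1], [1, 0]], [a_n, a_{n−1}]ᵀ = A·[a_{n−1}, a_{n−2}]ᵀ, so [a_8, a_7]ᵀ = A⁷·[a_1, a_0]ᵀ.
A⁷ = [[3927, 1189], [1189, 360]], giving [a_8, a_7]ᵀ = [[13330], [4036]].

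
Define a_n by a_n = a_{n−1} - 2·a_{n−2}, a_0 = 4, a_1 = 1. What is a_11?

With companion matrix A = [[1, -2], [1, 0]], [a_n, a_{n−1}]ᵀ = A·[a_{n−1}, a_{n−2}]ᵀ, so [a_11, a_10]ᵀ = A¹⁰·[a_1, a_0]ᵀ.
A¹⁰ = [[23, 22], [-11, 34]], giving [a_11, a_10]ᵀ = [[111], [125]].

111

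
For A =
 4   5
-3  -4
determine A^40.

[[1, 0], [0, 1]]

A² = I (check: tr A = 0 and det A = -1), so A^40 = I since 40 is even.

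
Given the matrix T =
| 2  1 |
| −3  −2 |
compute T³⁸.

T² = I (check: tr T = 0 and det T = −1), so T³⁸ = I since 38 is even.

[[1, 0], [0, 1]]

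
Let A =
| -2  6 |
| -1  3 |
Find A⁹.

[[-2, 6], [-1, 3]]

A² = A (a projection; rank 1, trace 1), so A⁹ = A.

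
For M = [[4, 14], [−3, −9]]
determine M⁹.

tr M = −5 and det M = 6, so the characteristic polynomial is λ² − (−5)λ + (6) with roots −2 and −3.
Eigenvectors give P = [[−7, −2], [3, 1]] with P⁻¹ = [[−1, −2], [3, 7]], and M = P·diag(−2, −3)·P⁻¹.
Then M⁹ = P·diag(−512, −19683)·P⁻¹ = [[3584, 39366], [−1536, −19683]] · [[−1, −2], [3, 7]] = [[114514, 268394], [−57513, −134709]].

[[114514, 268394], [−57513, −134709]]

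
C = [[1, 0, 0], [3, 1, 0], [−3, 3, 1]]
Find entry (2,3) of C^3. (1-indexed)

0

C = I + N where N = [[0, 0, 0], [3, 0, 0], [−3, 3, 0]] is strictly lower-triangular, so N^3 = 0.
(I + N)^3 = I + 3·N + 3·N^2 = [[1, 0, 0], [9, 1, 0], [18, 9, 1]].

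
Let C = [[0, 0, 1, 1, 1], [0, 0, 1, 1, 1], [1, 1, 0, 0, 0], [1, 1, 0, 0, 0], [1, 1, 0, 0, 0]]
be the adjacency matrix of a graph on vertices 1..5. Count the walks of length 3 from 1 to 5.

6

The number of length-3 walks from vertex 1 to vertex 5 is entry (1,5) of C³, where C is the adjacency matrix.
C² = [[3, 3, 0, 0, 0], [3, 3, 0, 0, 0], [0, 0, 2, 2, 2], [0, 0, 2, 2, 2], [0, 0, 2, 2, 2]]
C³ = [[0, 0, 6, 6, 6], [0, 0, 6, 6, 6], [6, 6, 0, 0, 0], [6, 6, 0, 0, 0], [6, 6, 0, 0, 0]]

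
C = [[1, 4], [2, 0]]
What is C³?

[[17, 36], [18, 8]]

C² = [[9, 4], [2, 8]]
C³ = [[17, 36], [18, 8]]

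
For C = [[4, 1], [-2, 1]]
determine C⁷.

tr C = 5 and det C = 6, so the characteristic polynomial is λ² − (5)λ + (6) with roots 3 and 2.
Eigenvectors give P = [[-1, -1], [1, 2]] with P⁻¹ = [[-2, -1], [1, 1]], and C = P·diag(3, 2)·P⁻¹.
Then C⁷ = P·diag(2187, 128)·P⁻¹ = [[-2187, -128], [2187, 256]] · [[-2, -1], [1, 1]] = [[4246, 2059], [-4118, -1931]].

[[4246, 2059], [-4118, -1931]]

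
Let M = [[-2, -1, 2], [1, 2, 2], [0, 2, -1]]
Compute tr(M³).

M² = [[3, 4, -8], [0, 7, 4], [2, 2, 5]]
M³ = [[-2, -11, 22], [7, 22, 10], [-2, 12, 3]]

23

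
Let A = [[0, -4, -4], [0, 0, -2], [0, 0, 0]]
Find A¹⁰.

[[0, 0, 0], [0, 0, 0], [0, 0, 0]]

A is strictly triangular, hence nilpotent: A³ = 0, so A¹⁰ = 0.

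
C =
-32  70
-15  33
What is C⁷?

tr C = 1 and det C = -6, so the characteristic polynomial is λ² − (1)λ + (-6) with roots -2 and 3.
Eigenvectors give P = [[7, 2], [3, 1]] with P⁻¹ = [[1, -2], [-3, 7]], and C = P·diag(-2, 3)·P⁻¹.
Then C⁷ = P·diag(-128, 2187)·P⁻¹ = [[-896, 4374], [-384, 2187]] · [[1, -2], [-3, 7]] = [[-14018, 32410], [-6945, 16077]].

[[-14018, 32410], [-6945, 16077]]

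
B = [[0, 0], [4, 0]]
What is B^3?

[[0, 0], [0, 0]]

B is strictly triangular, hence nilpotent: B^2 = 0, so B^3 = 0.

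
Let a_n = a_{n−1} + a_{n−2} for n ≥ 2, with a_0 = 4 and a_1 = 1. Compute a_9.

118

With companion matrix A = [[1, 1], [1, 0]], [a_n, a_{n−1}]ᵀ = A·[a_{n−1}, a_{n−2}]ᵀ, so [a_9, a_8]ᵀ = A^8·[a_1, a_0]ᵀ.
A^8 = [[34, 21], [21, 13]], giving [a_9, a_8]ᵀ = [[118], [73]].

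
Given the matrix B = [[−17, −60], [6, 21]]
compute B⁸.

tr B = 4 and det B = 3, so the characteristic polynomial is λ² − (4)λ + (3) with roots 1 and 3.
Eigenvectors give P = [[10, 3], [−3, −1]] with P⁻¹ = [[1, 3], [−3, −10]], and B = P·diag(1, 3)·P⁻¹.
Then B⁸ = P·diag(1, 6561)·P⁻¹ = [[10, 19683], [−3, −6561]] · [[1, 3], [−3, −10]] = [[−59039, −196800], [19680, 65601]].

[[−59039, −196800], [19680, 65601]]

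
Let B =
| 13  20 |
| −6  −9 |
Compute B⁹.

[[118093, 196820], [−59046, −98409]]

tr B = 4 and det B = 3, so the characteristic polynomial is λ² − (4)λ + (3) with roots 3 and 1.
Eigenvectors give P = [[−2, −5], [1, 3]] with P⁻¹ = [[−3, −5], [1, 2]], and B = P·diag(3, 1)·P⁻¹.
Then B⁹ = P·diag(19683, 1)·P⁻¹ = [[−39366, −5], [19683, 3]] · [[−3, −5], [1, 2]] = [[118093, 196820], [−59046, −98409]].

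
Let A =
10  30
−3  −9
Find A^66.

[[10, 30], [−3, −9]]

A² = A (a projection; rank 1, trace 1), so A^66 = A.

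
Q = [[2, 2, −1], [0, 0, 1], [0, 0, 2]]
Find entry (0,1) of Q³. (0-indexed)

Q² = [[4, 4, −2], [0, 0, 2], [0, 0, 4]]
Q³ = [[8, 8, −4], [0, 0, 4], [0, 0, 8]]

8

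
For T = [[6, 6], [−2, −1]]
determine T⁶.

tr T = 5 and det T = 6, so the characteristic polynomial is λ² − (5)λ + (6) with roots 2 and 3.
Eigenvectors give P = [[3, 2], [−2, −1]] with P⁻¹ = [[−1, −2], [2, 3]], and T = P·diag(2, 3)·P⁻¹.
Then T⁶ = P·diag(64, 729)·P⁻¹ = [[192, 1458], [−128, −729]] · [[−1, −2], [2, 3]] = [[2724, 3990], [−1330, −1931]].

[[2724, 3990], [−1330, −1931]]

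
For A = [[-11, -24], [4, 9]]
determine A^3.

[[-83, -168], [28, 57]]

tr A = -2 and det A = -3, so the characteristic polynomial is λ² − (-2)λ + (-3) with roots -3 and 1.
Eigenvectors give P = [[-3, -2], [1, 1]] with P⁻¹ = [[-1, -2], [1, 3]], and A = P·diag(-3, 1)·P⁻¹.
Then A^3 = P·diag(-27, 1)·P⁻¹ = [[81, -2], [-27, 1]] · [[-1, -2], [1, 3]] = [[-83, -168], [28, 57]].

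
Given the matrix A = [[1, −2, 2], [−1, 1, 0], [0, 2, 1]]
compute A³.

A² = [[3, 0, 4], [−2, 3, −2], [−2, 4, 1]]
A³ = [[3, 2, 10], [−5, 3, −6], [−6, 10, −3]]

[[3, 2, 10], [−5, 3, −6], [−6, 10, −3]]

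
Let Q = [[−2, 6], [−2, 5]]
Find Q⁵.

[[−92, 186], [−62, 125]]

tr Q = 3 and det Q = 2, so the characteristic polynomial is λ² − (3)λ + (2) with roots 1 and 2.
Eigenvectors give P = [[2, −3], [1, −2]] with P⁻¹ = [[2, −3], [1, −2]], and Q = P·diag(1, 2)·P⁻¹.
Then Q⁵ = P·diag(1, 32)·P⁻¹ = [[2, −96], [1, −64]] · [[2, −3], [1, −2]] = [[−92, 186], [−62, 125]].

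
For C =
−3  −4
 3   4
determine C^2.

[[−3, −4], [3, 4]]

C² = C (a projection; rank 1, trace 1), so C^2 = C.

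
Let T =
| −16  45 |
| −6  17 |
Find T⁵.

tr T = 1 and det T = −2, so the characteristic polynomial is λ² − (1)λ + (−2) with roots 2 and −1.
Eigenvectors give P = [[−5, 3], [−2, 1]] with P⁻¹ = [[1, −3], [2, −5]], and T = P·diag(2, −1)·P⁻¹.
Then T⁵ = P·diag(32, −1)·P⁻¹ = [[−160, −3], [−64, −1]] · [[1, −3], [2, −5]] = [[−166, 495], [−66, 197]].

[[−166, 495], [−66, 197]]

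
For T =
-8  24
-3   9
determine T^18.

T² = T (a projection; rank 1, trace 1), so T^18 = T.

[[-8, 24], [-3, 9]]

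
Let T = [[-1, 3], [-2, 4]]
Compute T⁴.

[[-29, 45], [-30, 46]]

tr T = 3 and det T = 2, so the characteristic polynomial is λ² − (3)λ + (2) with roots 1 and 2.
Eigenvectors give P = [[3, 1], [2, 1]] with P⁻¹ = [[1, -1], [-2, 3]], and T = P·diag(1, 2)·P⁻¹.
Then T⁴ = P·diag(1, 16)·P⁻¹ = [[3, 16], [2, 16]] · [[1, -1], [-2, 3]] = [[-29, 45], [-30, 46]].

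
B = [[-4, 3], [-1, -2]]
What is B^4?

[[61, -252], [84, -107]]

B^2 = [[13, -18], [6, 1]]
B^3 = [[-34, 75], [-25, 16]]
B^4 = [[61, -252], [84, -107]]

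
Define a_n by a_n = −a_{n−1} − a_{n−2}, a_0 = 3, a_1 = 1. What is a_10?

With companion matrix A = [[−1, −1], [1, 0]], [a_n, a_{n−1}]ᵀ = A·[a_{n−1}, a_{n−2}]ᵀ, so [a_10, a_9]ᵀ = A^9·[a_1, a_0]ᵀ.
A^9 = [[1, 0], [0, 1]], giving [a_10, a_9]ᵀ = [[1], [3]].

1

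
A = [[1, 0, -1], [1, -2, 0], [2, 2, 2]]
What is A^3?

A^2 = [[-1, -2, -3], [-1, 4, -1], [8, 0, 2]]
A^3 = [[-9, -2, -5], [1, -10, -1], [12, 4, -4]]

[[-9, -2, -5], [1, -10, -1], [12, 4, -4]]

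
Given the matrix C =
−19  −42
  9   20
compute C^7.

tr C = 1 and det C = −2, so the characteristic polynomial is λ² − (1)λ + (−2) with roots −1 and 2.
Eigenvectors give P = [[7, −2], [−3, 1]] with P⁻¹ = [[1, 2], [3, 7]], and C = P·diag(−1, 2)·P⁻¹.
Then C^7 = P·diag(−1, 128)·P⁻¹ = [[−7, −256], [3, 128]] · [[1, 2], [3, 7]] = [[−775, −1806], [387, 902]].

[[−775, −1806], [387, 902]]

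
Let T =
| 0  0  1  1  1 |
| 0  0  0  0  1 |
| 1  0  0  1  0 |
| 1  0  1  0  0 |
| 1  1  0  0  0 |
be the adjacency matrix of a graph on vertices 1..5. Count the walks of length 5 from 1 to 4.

18

The number of length-5 walks from vertex 1 to vertex 4 is entry (1,4) of T⁵, where T is the adjacency matrix.
T² = [[3, 1, 1, 1, 0], [1, 1, 0, 0, 0], [1, 0, 2, 1, 1], [1, 0, 1, 2, 1], [0, 0, 1, 1, 2]]
T³ = [[2, 0, 4, 4, 4], [0, 0, 1, 1, 2], [4, 1, 2, 3, 1], [4, 1, 3, 2, 1], [4, 2, 1, 1, 0]]
T⁴ = [[12, 4, 6, 6, 2], [4, 2, 1, 1, 0], [6, 1, 7, 6, 5], [6, 1, 6, 7, 5], [2, 0, 5, 5, 6]]
T⁵ = [[14, 2, 18, 18, 16], [2, 0, 5, 5, 6], [18, 5, 12, 13, 7], [18, 5, 13, 12, 7], [16, 6, 7, 7, 2]]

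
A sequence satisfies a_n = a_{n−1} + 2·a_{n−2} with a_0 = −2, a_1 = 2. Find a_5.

2

With companion matrix T = [[1, 2], [1, 0]], [a_n, a_{n−1}]ᵀ = T·[a_{n−1}, a_{n−2}]ᵀ, so [a_5, a_4]ᵀ = T⁴·[a_1, a_0]ᵀ.
T⁴ = [[11, 10], [5, 6]], giving [a_5, a_4]ᵀ = [[2], [−2]].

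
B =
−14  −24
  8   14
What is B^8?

[[256, 0], [0, 256]]

tr B = 0 and det B = −4, so the characteristic polynomial is λ² − (0)λ + (−4) with roots −2 and 2.
Eigenvectors give P = [[−2, −3], [1, 2]] with P⁻¹ = [[−2, −3], [1, 2]], and B = P·diag(−2, 2)·P⁻¹.
Then B^8 = P·diag(256, 256)·P⁻¹ = [[−512, −768], [256, 512]] · [[−2, −3], [1, 2]] = [[256, 0], [0, 256]].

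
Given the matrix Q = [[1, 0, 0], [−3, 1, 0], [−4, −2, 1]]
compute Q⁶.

Q = I + N where N = [[0, 0, 0], [−3, 0, 0], [−4, −2, 0]] is strictly lower-triangular, so N³ = 0.
(I + N)⁶ = I + 6·N + 15·N² = [[1, 0, 0], [−18, 1, 0], [66, −12, 1]].

[[1, 0, 0], [−18, 1, 0], [66, −12, 1]]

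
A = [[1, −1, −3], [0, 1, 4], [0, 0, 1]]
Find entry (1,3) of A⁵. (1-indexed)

−55

A = I + N where N = [[0, −1, −3], [0, 0, 4], [0, 0, 0]] is strictly upper-triangular, so N³ = 0.
(I + N)⁵ = I + 5·N + 10·N² = [[1, −5, −55], [0, 1, 20], [0, 0, 1]].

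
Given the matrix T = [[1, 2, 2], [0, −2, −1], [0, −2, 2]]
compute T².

[[1, −6, 4], [0, 6, 0], [0, 0, 6]]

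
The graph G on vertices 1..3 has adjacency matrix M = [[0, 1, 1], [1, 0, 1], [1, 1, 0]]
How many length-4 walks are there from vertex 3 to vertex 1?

5

The number of length-4 walks from vertex 3 to vertex 1 is entry (3,1) of M⁴, where M is the adjacency matrix.
M² = [[2, 1, 1], [1, 2, 1], [1, 1, 2]]
M³ = [[2, 3, 3], [3, 2, 3], [3, 3, 2]]
M⁴ = [[6, 5, 5], [5, 6, 5], [5, 5, 6]]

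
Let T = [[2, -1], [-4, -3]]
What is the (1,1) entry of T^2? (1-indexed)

8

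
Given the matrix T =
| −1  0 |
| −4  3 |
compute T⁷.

tr T = 2 and det T = −3, so the characteristic polynomial is λ² − (2)λ + (−3) with roots −1 and 3.
Eigenvectors give P = [[1, 0], [1, −1]] with P⁻¹ = [[1, 0], [1, −1]], and T = P·diag(−1, 3)·P⁻¹.
Then T⁷ = P·diag(−1, 2187)·P⁻¹ = [[−1, 0], [−1, −2187]] · [[1, 0], [1, −1]] = [[−1, 0], [−2188, 2187]].

[[−1, 0], [−2188, 2187]]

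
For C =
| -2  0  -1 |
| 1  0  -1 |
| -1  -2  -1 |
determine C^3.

[[-11, -6, -10], [4, 0, -1], [-4, -8, -7]]

C^2 = [[5, 2, 3], [-1, 2, 0], [1, 2, 4]]
C^3 = [[-11, -6, -10], [4, 0, -1], [-4, -8, -7]]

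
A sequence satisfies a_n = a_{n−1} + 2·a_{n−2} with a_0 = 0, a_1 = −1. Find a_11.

With companion matrix M = [[1, 2], [1, 0]], [a_n, a_{n−1}]ᵀ = M·[a_{n−1}, a_{n−2}]ᵀ, so [a_11, a_10]ᵀ = M^10·[a_1, a_0]ᵀ.
M^10 = [[683, 682], [341, 342]], giving [a_11, a_10]ᵀ = [[−683], [−341]].

−683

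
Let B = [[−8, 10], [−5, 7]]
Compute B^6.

[[1394, −1330], [665, −601]]

tr B = −1 and det B = −6, so the characteristic polynomial is λ² − (−1)λ + (−6) with roots 2 and −3.
Eigenvectors give P = [[1, −2], [1, −1]] with P⁻¹ = [[−1, 2], [−1, 1]], and B = P·diag(2, −3)·P⁻¹.
Then B^6 = P·diag(64, 729)·P⁻¹ = [[64, −1458], [64, −729]] · [[−1, 2], [−1, 1]] = [[1394, −1330], [665, −601]].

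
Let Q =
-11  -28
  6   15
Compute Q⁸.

tr Q = 4 and det Q = 3, so the characteristic polynomial is λ² − (4)λ + (3) with roots 1 and 3.
Eigenvectors give P = [[7, -2], [-3, 1]] with P⁻¹ = [[1, 2], [3, 7]], and Q = P·diag(1, 3)·P⁻¹.
Then Q⁸ = P·diag(1, 6561)·P⁻¹ = [[7, -13122], [-3, 6561]] · [[1, 2], [3, 7]] = [[-39359, -91840], [19680, 45921]].

[[-39359, -91840], [19680, 45921]]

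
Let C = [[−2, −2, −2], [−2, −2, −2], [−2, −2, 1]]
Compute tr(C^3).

−135

C^2 = [[12, 12, 6], [12, 12, 6], [6, 6, 9]]
C^3 = [[−60, −60, −42], [−60, −60, −42], [−42, −42, −15]]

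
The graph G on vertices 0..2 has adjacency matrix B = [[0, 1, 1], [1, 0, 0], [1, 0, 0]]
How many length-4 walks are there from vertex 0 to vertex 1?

The number of length-4 walks from vertex 0 to vertex 1 is entry (0,1) of B⁴, where B is the adjacency matrix.
B² = [[2, 0, 0], [0, 1, 1], [0, 1, 1]]
B³ = [[0, 2, 2], [2, 0, 0], [2, 0, 0]]
B⁴ = [[4, 0, 0], [0, 2, 2], [0, 2, 2]]

0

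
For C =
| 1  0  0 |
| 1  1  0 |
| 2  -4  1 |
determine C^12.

[[1, 0, 0], [12, 1, 0], [-240, -48, 1]]

C = I + N where N = [[0, 0, 0], [1, 0, 0], [2, -4, 0]] is strictly lower-triangular, so N^3 = 0.
(I + N)^12 = I + 12·N + 66·N^2 = [[1, 0, 0], [12, 1, 0], [-240, -48, 1]].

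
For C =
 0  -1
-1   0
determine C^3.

C² = I (check: tr C = 0 and det C = -1), so C^3 = C since 3 is odd.

[[0, -1], [-1, 0]]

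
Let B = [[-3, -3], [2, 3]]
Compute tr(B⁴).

18

B² = [[3, 0], [0, 3]]
B³ = [[-9, -9], [6, 9]]
B⁴ = [[9, 0], [0, 9]]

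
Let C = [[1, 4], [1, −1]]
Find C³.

[[5, 20], [5, −5]]

C² = [[5, 0], [0, 5]]
C³ = [[5, 20], [5, −5]]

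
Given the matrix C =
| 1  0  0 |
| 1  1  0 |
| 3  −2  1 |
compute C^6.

C = I + N where N = [[0, 0, 0], [1, 0, 0], [3, −2, 0]] is strictly lower-triangular, so N^3 = 0.
(I + N)^6 = I + 6·N + 15·N^2 = [[1, 0, 0], [6, 1, 0], [−12, −12, 1]].

[[1, 0, 0], [6, 1, 0], [−12, −12, 1]]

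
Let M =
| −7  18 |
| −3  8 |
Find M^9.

tr M = 1 and det M = −2, so the characteristic polynomial is λ² − (1)λ + (−2) with roots 2 and −1.
Eigenvectors give P = [[−2, 3], [−1, 1]] with P⁻¹ = [[1, −3], [1, −2]], and M = P·diag(2, −1)·P⁻¹.
Then M^9 = P·diag(512, −1)·P⁻¹ = [[−1024, −3], [−512, −1]] · [[1, −3], [1, −2]] = [[−1027, 3078], [−513, 1538]].

[[−1027, 3078], [−513, 1538]]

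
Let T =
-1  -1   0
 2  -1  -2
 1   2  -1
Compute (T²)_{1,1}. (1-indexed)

-1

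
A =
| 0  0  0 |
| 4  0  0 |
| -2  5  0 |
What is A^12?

A is strictly triangular, hence nilpotent: A^3 = 0, so A^12 = 0.

[[0, 0, 0], [0, 0, 0], [0, 0, 0]]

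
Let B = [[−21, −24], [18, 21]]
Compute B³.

[[−189, −216], [162, 189]]

tr B = 0 and det B = −9, so the characteristic polynomial is λ² − (0)λ + (−9) with roots −3 and 3.
Eigenvectors give P = [[4, 1], [−3, −1]] with P⁻¹ = [[1, 1], [−3, −4]], and B = P·diag(−3, 3)·P⁻¹.
Then B³ = P·diag(−27, 27)·P⁻¹ = [[−108, 27], [81, −27]] · [[1, 1], [−3, −4]] = [[−189, −216], [162, 189]].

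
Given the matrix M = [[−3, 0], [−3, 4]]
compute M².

[[9, 0], [−3, 16]]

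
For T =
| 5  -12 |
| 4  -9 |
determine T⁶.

tr T = -4 and det T = 3, so the characteristic polynomial is λ² − (-4)λ + (3) with roots -1 and -3.
Eigenvectors give P = [[2, -3], [1, -2]] with P⁻¹ = [[2, -3], [1, -2]], and T = P·diag(-1, -3)·P⁻¹.
Then T⁶ = P·diag(1, 729)·P⁻¹ = [[2, -2187], [1, -1458]] · [[2, -3], [1, -2]] = [[-2183, 4368], [-1456, 2913]].

[[-2183, 4368], [-1456, 2913]]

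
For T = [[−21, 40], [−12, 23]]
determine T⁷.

[[−10941, 21880], [−6564, 13127]]

tr T = 2 and det T = −3, so the characteristic polynomial is λ² − (2)λ + (−3) with roots −1 and 3.
Eigenvectors give P = [[2, −5], [1, −3]] with P⁻¹ = [[3, −5], [1, −2]], and T = P·diag(−1, 3)·P⁻¹.
Then T⁷ = P·diag(−1, 2187)·P⁻¹ = [[−2, −10935], [−1, −6561]] · [[3, −5], [1, −2]] = [[−10941, 21880], [−6564, 13127]].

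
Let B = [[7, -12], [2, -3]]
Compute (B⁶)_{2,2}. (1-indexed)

-1455

tr B = 4 and det B = 3, so the characteristic polynomial is λ² − (4)λ + (3) with roots 3 and 1.
Eigenvectors give P = [[-3, 2], [-1, 1]] with P⁻¹ = [[-1, 2], [-1, 3]], and B = P·diag(3, 1)·P⁻¹.
Then B⁶ = P·diag(729, 1)·P⁻¹ = [[-2187, 2], [-729, 1]] · [[-1, 2], [-1, 3]] = [[2185, -4368], [728, -1455]].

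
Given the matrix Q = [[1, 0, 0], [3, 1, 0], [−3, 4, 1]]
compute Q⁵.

Q = I + N where N = [[0, 0, 0], [3, 0, 0], [−3, 4, 0]] is strictly lower-triangular, so N³ = 0.
(I + N)⁵ = I + 5·N + 10·N² = [[1, 0, 0], [15, 1, 0], [105, 20, 1]].

[[1, 0, 0], [15, 1, 0], [105, 20, 1]]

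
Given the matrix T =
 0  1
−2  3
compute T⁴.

[[−14, 15], [−30, 31]]

tr T = 3 and det T = 2, so the characteristic polynomial is λ² − (3)λ + (2) with roots 2 and 1.
Eigenvectors give P = [[−1, 1], [−2, 1]] with P⁻¹ = [[1, −1], [2, −1]], and T = P·diag(2, 1)·P⁻¹.
Then T⁴ = P·diag(16, 1)·P⁻¹ = [[−16, 1], [−32, 1]] · [[1, −1], [2, −1]] = [[−14, 15], [−30, 31]].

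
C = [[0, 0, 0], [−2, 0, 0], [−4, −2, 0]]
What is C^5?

C is strictly triangular, hence nilpotent: C^3 = 0, so C^5 = 0.

[[0, 0, 0], [0, 0, 0], [0, 0, 0]]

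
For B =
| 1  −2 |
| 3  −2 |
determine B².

[[−5, 2], [−3, −2]]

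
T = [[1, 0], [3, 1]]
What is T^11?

[[1, 0], [33, 1]]

T = I + N where N = [[0, 0], [3, 0]] is strictly lower-triangular, so N^2 = 0.
(I + N)^11 = I + 11·N = [[1, 0], [33, 1]].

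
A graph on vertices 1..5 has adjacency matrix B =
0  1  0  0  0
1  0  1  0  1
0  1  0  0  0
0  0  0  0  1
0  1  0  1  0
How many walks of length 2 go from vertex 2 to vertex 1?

0

The number of length-2 walks from vertex 2 to vertex 1 is entry (2,1) of B^2, where B is the adjacency matrix.
B^2 = [[1, 0, 1, 0, 1], [0, 3, 0, 1, 0], [1, 0, 1, 0, 1], [0, 1, 0, 1, 0], [1, 0, 1, 0, 2]]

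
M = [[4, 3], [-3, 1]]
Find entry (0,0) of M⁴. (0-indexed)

M² = [[7, 15], [-15, -8]]
M³ = [[-17, 36], [-36, -53]]
M⁴ = [[-176, -15], [15, -161]]

-176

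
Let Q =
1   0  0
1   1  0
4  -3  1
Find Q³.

[[1, 0, 0], [3, 1, 0], [3, -9, 1]]

Q = I + N where N = [[0, 0, 0], [1, 0, 0], [4, -3, 0]] is strictly lower-triangular, so N³ = 0.
(I + N)³ = I + 3·N + 3·N² = [[1, 0, 0], [3, 1, 0], [3, -9, 1]].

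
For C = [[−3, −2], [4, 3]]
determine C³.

[[−3, −2], [4, 3]]

C² = I (check: tr C = 0 and det C = −1), so C³ = C since 3 is odd.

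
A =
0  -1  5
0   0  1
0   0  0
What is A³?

[[0, 0, 0], [0, 0, 0], [0, 0, 0]]

A is strictly triangular, hence nilpotent: A³ = 0, so A³ = 0.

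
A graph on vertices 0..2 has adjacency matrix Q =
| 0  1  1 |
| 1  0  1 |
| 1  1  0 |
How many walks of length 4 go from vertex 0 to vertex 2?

5

The number of length-4 walks from vertex 0 to vertex 2 is entry (0,2) of Q^4, where Q is the adjacency matrix.
Q^2 = [[2, 1, 1], [1, 2, 1], [1, 1, 2]]
Q^3 = [[2, 3, 3], [3, 2, 3], [3, 3, 2]]
Q^4 = [[6, 5, 5], [5, 6, 5], [5, 5, 6]]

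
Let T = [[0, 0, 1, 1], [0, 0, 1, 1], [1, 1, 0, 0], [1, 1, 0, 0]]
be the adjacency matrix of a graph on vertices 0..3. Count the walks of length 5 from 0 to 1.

The number of length-5 walks from vertex 0 to vertex 1 is entry (0,1) of T⁵, where T is the adjacency matrix.
T² = [[2, 2, 0, 0], [2, 2, 0, 0], [0, 0, 2, 2], [0, 0, 2, 2]]
T³ = [[0, 0, 4, 4], [0, 0, 4, 4], [4, 4, 0, 0], [4, 4, 0, 0]]
T⁴ = [[8, 8, 0, 0], [8, 8, 0, 0], [0, 0, 8, 8], [0, 0, 8, 8]]
T⁵ = [[0, 0, 16, 16], [0, 0, 16, 16], [16, 16, 0, 0], [16, 16, 0, 0]]

0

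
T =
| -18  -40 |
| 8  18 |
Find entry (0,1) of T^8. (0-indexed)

tr T = 0 and det T = -4, so the characteristic polynomial is λ² − (0)λ + (-4) with roots 2 and -2.
Eigenvectors give P = [[-2, 5], [1, -2]] with P⁻¹ = [[2, 5], [1, 2]], and T = P·diag(2, -2)·P⁻¹.
Then T^8 = P·diag(256, 256)·P⁻¹ = [[-512, 1280], [256, -512]] · [[2, 5], [1, 2]] = [[256, 0], [0, 256]].

0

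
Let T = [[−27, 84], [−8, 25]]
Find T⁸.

tr T = −2 and det T = −3, so the characteristic polynomial is λ² − (−2)λ + (−3) with roots 1 and −3.
Eigenvectors give P = [[3, 7], [1, 2]] with P⁻¹ = [[−2, 7], [1, −3]], and T = P·diag(1, −3)·P⁻¹.
Then T⁸ = P·diag(1, 6561)·P⁻¹ = [[3, 45927], [1, 13122]] · [[−2, 7], [1, −3]] = [[45921, −137760], [13120, −39359]].

[[45921, −137760], [13120, −39359]]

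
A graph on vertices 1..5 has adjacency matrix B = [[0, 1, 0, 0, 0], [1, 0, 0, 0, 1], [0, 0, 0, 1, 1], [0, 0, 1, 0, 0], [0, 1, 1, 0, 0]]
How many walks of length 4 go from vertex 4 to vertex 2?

The number of length-4 walks from vertex 4 to vertex 2 is entry (4,2) of B⁴, where B is the adjacency matrix.
B² = [[1, 0, 0, 0, 1], [0, 2, 1, 0, 0], [0, 1, 2, 0, 0], [0, 0, 0, 1, 1], [1, 0, 0, 1, 2]]
B³ = [[0, 2, 1, 0, 0], [2, 0, 0, 1, 3], [1, 0, 0, 2, 3], [0, 1, 2, 0, 0], [0, 3, 3, 0, 0]]
B⁴ = [[2, 0, 0, 1, 3], [0, 5, 4, 0, 0], [0, 4, 5, 0, 0], [1, 0, 0, 2, 3], [3, 0, 0, 3, 6]]

0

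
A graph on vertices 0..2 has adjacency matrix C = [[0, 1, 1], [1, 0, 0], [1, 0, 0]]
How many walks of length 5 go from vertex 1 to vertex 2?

The number of length-5 walks from vertex 1 to vertex 2 is entry (1,2) of C⁵, where C is the adjacency matrix.
C² = [[2, 0, 0], [0, 1, 1], [0, 1, 1]]
C³ = [[0, 2, 2], [2, 0, 0], [2, 0, 0]]
C⁴ = [[4, 0, 0], [0, 2, 2], [0, 2, 2]]
C⁵ = [[0, 4, 4], [4, 0, 0], [4, 0, 0]]

0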